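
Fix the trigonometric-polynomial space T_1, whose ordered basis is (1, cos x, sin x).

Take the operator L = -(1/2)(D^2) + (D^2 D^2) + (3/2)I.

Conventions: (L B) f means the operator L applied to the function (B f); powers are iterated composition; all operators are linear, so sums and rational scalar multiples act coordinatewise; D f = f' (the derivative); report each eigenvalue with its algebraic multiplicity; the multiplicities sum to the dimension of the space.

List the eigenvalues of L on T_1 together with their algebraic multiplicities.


λ = 3/2 (multiplicity 1), λ = 3 (multiplicity 2)

image of 1: 3/2
image of cos x: 3cos x
image of sin x: 3sin x
the matrix is diagonal; its diagonal is (3/2, 3, 3)
for a triangular matrix the eigenvalues are the diagonal entries, with algebraic multiplicity their repetition count


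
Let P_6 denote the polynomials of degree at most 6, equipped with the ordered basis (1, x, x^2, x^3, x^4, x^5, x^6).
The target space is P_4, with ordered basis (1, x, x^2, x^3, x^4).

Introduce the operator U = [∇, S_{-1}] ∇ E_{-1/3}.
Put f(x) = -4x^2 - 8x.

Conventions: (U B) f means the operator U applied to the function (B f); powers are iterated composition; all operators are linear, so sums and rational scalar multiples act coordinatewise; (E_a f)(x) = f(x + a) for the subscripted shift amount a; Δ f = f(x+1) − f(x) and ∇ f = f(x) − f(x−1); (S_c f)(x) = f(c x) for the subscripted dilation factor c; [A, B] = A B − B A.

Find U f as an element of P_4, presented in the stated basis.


E_{-1/3} f = -4x^2 - (16/3)x + 20/9
∇ E_{-1/3} f = -8x - 4/3
S_{-1} ∇ E_{-1/3} f = 8x - 4/3
∇ S_{-1} ∇ E_{-1/3} f = 8
∇ ∇ E_{-1/3} f = -8
S_{-1} ∇ ∇ E_{-1/3} f = -8
[∇, S_{-1}] ∇ E_{-1/3} f = 16

g(x) = 16


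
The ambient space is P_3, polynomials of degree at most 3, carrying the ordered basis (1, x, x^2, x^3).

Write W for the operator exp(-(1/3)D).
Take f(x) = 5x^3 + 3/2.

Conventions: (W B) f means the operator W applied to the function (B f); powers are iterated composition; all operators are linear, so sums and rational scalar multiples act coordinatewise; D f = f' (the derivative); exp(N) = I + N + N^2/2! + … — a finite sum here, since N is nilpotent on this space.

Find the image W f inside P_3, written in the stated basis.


order-1 term: -5x^2
order-2 term: (5/3)x
order-3 term: -5/27
the series for exp(-(1/3)D) f terminates at order 3
exp(-(1/3)D) f = 5x^3 - 5x^2 + (5/3)x + 71/54

g(x) = 5x^3 - 5x^2 + (5/3)x + 71/54


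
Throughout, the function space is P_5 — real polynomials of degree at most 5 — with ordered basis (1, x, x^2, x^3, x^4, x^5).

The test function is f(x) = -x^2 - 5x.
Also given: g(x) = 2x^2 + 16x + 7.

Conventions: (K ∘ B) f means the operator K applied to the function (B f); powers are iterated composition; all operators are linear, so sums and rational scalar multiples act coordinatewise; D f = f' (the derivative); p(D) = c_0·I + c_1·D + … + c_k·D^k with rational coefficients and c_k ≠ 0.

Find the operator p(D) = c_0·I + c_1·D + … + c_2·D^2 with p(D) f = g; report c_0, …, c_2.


c_0 = -2, c_1 = -3, c_2 = 4

D^0 f = -x^2 - 5x
D^1 f = -2x - 5
D^2 f = -2
matching coefficients of g against c_0 f + c_1 Df + … from the top degree down determines the c_i
solution: c_0 = -2, c_1 = -3, c_2 = 4


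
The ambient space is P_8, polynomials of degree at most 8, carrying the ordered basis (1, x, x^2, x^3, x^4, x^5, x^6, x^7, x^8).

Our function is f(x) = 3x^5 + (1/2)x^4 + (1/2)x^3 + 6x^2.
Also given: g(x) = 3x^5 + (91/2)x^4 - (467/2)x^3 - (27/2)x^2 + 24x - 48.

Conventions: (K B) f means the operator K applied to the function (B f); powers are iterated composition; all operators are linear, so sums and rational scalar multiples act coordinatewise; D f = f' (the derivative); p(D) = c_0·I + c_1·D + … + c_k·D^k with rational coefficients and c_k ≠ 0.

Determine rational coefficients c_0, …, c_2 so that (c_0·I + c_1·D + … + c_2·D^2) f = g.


D^0 f = 3x^5 + (1/2)x^4 + (1/2)x^3 + 6x^2
D^1 f = 15x^4 + 2x^3 + (3/2)x^2 + 12x
D^2 f = 60x^3 + 6x^2 + 3x + 12
matching coefficients of g against c_0 f + c_1 Df + … from the top degree down determines the c_i
solution: c_0 = 1, c_1 = 3, c_2 = -4

p(D) = I + 3·D − 4·D^2, i.e. c_0 = 1, c_1 = 3, c_2 = -4


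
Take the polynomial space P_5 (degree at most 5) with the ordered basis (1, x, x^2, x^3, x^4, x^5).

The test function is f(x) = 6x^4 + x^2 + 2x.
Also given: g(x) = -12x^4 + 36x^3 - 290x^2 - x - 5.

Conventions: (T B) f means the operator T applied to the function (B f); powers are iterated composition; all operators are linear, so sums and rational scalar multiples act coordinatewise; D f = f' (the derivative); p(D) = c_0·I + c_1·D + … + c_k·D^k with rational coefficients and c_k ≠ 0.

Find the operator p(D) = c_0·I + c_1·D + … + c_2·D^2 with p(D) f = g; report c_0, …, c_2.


D^0 f = 6x^4 + x^2 + 2x
D^1 f = 24x^3 + 2x + 2
D^2 f = 72x^2 + 2
matching coefficients of g against c_0 f + c_1 Df + … from the top degree down determines the c_i
solution: c_0 = -2, c_1 = 3/2, c_2 = -4

p(D) = -2·I + (3/2)·D − 4·D^2, i.e. c_0 = -2, c_1 = 3/2, c_2 = -4


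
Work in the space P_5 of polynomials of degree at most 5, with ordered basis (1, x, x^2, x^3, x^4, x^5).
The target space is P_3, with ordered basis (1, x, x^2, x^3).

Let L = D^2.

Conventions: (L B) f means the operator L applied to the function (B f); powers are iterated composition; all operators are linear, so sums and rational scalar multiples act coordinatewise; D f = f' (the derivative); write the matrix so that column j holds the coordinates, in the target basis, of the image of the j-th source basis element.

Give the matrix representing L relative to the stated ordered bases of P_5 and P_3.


the matrix is [[0, 0, 2, 0, 0, 0]; [0, 0, 0, 6, 0, 0]; [0, 0, 0, 0, 12, 0]; [0, 0, 0, 0, 0, 20]] (rows listed top to bottom)

image of 1: 0
image of x: 0
image of x^2: 2
image of x^3: 6x
image of x^4: 12x^2
image of x^5: 20x^3
each image's coordinates form column j of the matrix


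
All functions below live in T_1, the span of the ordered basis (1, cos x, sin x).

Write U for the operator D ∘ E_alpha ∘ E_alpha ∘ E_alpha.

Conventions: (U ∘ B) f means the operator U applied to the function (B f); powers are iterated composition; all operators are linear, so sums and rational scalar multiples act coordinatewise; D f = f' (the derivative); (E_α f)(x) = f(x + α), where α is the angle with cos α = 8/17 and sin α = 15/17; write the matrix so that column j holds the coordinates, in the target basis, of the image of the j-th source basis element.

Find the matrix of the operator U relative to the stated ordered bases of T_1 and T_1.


image of 1: 0
image of cos x: (495/4913)cos x + (4888/4913)sin x
image of sin x: -(4888/4913)cos x + (495/4913)sin x
each image's coordinates form column j of the matrix

the matrix is [[0, 0, 0]; [0, 495/4913, -4888/4913]; [0, 4888/4913, 495/4913]] (rows listed top to bottom)


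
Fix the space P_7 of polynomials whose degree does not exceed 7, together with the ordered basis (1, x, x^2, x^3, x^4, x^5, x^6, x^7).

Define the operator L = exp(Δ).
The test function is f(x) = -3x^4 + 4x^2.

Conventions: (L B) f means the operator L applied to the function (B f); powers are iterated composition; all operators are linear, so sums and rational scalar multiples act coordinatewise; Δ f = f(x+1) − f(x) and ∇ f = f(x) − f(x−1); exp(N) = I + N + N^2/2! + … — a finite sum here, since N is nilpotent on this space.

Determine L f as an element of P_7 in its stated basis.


the image equals g(x) = -3x^4 - 12x^3 - 32x^2 - 52x - 37

order-1 term: -12x^3 - 18x^2 - 4x + 1
order-2 term: -18x^2 - 36x - 17
order-3 term: -12x - 18
order-4 term: -3
the series for exp(Δ) f terminates at order 4
exp(Δ) f = -3x^4 - 12x^3 - 32x^2 - 52x - 37


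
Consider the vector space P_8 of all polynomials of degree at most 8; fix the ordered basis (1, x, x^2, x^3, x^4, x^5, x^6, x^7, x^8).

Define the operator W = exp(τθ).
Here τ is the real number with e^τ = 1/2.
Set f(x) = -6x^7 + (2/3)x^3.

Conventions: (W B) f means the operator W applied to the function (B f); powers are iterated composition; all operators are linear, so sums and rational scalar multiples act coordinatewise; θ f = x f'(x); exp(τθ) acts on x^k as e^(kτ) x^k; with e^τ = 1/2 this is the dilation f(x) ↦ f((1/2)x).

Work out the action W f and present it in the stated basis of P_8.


the image equals g(x) = -(3/64)x^7 + (1/12)x^3

exp(τθ) x^k = e^(kτ) x^k; with e^τ = 1/2 this sends x^k to (1/2)^k x^k
x^3 ↦ 1/8 x^3
x^7 ↦ 1/128 x^7
applying this coordinatewise to f: exp(τθ) f = -(3/64)x^7 + (1/12)x^3


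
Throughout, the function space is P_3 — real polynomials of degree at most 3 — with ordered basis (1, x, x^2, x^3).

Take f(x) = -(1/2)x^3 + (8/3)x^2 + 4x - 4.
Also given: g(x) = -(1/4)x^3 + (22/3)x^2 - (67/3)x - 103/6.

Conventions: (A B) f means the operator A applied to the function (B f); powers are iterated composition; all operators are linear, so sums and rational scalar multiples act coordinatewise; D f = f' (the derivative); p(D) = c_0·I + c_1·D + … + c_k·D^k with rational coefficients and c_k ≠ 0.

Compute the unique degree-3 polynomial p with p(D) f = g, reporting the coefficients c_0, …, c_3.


D^0 f = -(1/2)x^3 + (8/3)x^2 + 4x - 4
D^1 f = -(3/2)x^2 + (16/3)x + 4
D^2 f = -3x + 16/3
D^3 f = -3
matching coefficients of g against c_0 f + c_1 Df + … from the top degree down determines the c_i
solution: c_0 = 1/2, c_1 = -4, c_2 = 1, c_3 = 3/2

p(D) = (1/2)·I − 4·D + D^2 + (3/2)·D^3, i.e. c_0 = 1/2, c_1 = -4, c_2 = 1, c_3 = 3/2


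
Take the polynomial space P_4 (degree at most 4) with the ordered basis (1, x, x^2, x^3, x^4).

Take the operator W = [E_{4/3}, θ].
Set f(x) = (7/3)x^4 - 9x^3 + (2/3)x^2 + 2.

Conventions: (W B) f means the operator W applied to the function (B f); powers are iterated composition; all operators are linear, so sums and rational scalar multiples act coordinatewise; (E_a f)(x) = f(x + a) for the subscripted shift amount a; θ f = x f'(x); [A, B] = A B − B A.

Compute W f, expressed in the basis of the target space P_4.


g(x) = (112/9)x^3 + (124/9)x^2 - (752/27)x - 7808/243

θ f = (28/3)x^4 - 27x^3 + (4/3)x^2
E_{4/3} θ f = (28/3)x^4 + (205/9)x^3 - (64/9)x^2 - (4208/81)x - 7808/243
E_{4/3} f = (7/3)x^4 + (31/9)x^3 - (94/9)x^2 - (1952/81)x - 2618/243
θ E_{4/3} f = (28/3)x^4 + (31/3)x^3 - (188/9)x^2 - (1952/81)x
[E_{4/3}, θ] f = (112/9)x^3 + (124/9)x^2 - (752/27)x - 7808/243


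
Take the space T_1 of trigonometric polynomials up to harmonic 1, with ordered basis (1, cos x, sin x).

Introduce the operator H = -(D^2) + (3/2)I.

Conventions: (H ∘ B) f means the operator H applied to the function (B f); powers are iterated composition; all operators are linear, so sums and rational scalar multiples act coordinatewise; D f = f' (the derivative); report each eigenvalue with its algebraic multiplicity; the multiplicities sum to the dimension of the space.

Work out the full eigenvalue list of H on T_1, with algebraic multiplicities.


image of 1: 3/2
image of cos x: (5/2)cos x
image of sin x: (5/2)sin x
the matrix is diagonal; its diagonal is (3/2, 5/2, 5/2)
for a triangular matrix the eigenvalues are the diagonal entries, with algebraic multiplicity their repetition count

λ = 3/2 (multiplicity 1), λ = 5/2 (multiplicity 2)


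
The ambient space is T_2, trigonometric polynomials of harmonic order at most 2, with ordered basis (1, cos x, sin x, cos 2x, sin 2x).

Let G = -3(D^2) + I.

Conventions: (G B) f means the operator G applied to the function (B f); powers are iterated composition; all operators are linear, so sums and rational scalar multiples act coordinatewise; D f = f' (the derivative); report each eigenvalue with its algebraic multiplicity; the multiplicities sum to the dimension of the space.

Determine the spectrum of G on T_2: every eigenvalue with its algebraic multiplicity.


image of 1: 1
image of cos x: 4cos x
image of sin x: 4sin x
image of cos 2x: 13cos 2x
image of sin 2x: 13sin 2x
the matrix is diagonal; its diagonal is (1, 4, 4, 13, 13)
for a triangular matrix the eigenvalues are the diagonal entries, with algebraic multiplicity their repetition count

λ = 1 (multiplicity 1), λ = 4 (multiplicity 2), λ = 13 (multiplicity 2)


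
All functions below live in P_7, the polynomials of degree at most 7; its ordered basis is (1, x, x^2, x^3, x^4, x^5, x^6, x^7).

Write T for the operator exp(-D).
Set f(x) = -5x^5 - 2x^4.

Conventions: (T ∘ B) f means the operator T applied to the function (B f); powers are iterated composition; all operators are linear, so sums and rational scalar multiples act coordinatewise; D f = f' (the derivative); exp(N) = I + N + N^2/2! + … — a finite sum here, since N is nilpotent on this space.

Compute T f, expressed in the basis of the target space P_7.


order-1 term: 25x^4 + 8x^3
order-2 term: -50x^3 - 12x^2
order-3 term: 50x^2 + 8x
order-4 term: -25x - 2
order-5 term: 5
the series for exp(-D) f terminates at order 5
exp(-D) f = -5x^5 + 23x^4 - 42x^3 + 38x^2 - 17x + 3

g(x) = -5x^5 + 23x^4 - 42x^3 + 38x^2 - 17x + 3


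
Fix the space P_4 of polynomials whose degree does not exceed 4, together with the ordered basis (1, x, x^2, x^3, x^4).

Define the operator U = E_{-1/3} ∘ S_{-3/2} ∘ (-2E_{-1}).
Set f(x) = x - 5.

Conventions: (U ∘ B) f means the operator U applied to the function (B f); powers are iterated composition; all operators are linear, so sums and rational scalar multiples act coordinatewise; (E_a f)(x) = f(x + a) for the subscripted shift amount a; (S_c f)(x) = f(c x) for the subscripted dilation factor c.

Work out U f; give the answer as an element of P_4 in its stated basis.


E_{-1} f = x - 6
(-2E_{-1}) f = -2x + 12
S_{-3/2} (-2E_{-1}) f = 3x + 12
E_{-1/3} S_{-3/2} (-2E_{-1}) f = 3x + 11

g(x) = 3x + 11


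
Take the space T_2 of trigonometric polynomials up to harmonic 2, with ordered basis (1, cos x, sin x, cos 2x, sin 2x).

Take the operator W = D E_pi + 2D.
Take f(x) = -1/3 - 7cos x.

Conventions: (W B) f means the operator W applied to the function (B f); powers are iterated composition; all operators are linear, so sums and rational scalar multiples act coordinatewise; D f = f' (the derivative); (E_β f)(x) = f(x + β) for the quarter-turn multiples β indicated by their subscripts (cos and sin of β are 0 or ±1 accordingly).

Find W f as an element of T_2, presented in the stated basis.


the result is g(x) = 7sin x

E_pi f = -1/3 + 7cos x
D E_pi f = -7sin x
D f = 7sin x
(2D) f = 14sin x
(D E_pi + 2D) f = 7sin x


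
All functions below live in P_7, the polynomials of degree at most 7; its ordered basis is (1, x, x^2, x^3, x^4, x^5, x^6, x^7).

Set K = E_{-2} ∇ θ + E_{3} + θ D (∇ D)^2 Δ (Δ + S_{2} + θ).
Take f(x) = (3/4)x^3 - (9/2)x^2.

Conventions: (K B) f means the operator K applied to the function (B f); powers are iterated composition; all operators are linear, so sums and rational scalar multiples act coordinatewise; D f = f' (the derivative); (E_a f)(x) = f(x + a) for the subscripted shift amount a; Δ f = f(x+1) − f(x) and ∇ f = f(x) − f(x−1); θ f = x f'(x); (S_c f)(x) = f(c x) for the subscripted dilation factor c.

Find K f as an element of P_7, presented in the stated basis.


the result is g(x) = (3/4)x^3 + 9x^2 - (117/2)x + 135/2

θ f = (9/4)x^3 - 9x^2
∇ θ f = (27/4)x^2 - (99/4)x + 45/4
E_{-2} ∇ θ f = (27/4)x^2 - (207/4)x + 351/4
E_{3} f = (3/4)x^3 + (9/4)x^2 - (27/4)x - 81/4
Δ f = (9/4)x^2 - (27/4)x - 15/4
S_{2} f = 6x^3 - 18x^2
θ f = (9/4)x^3 - 9x^2
(Δ + S_{2} + θ) f = (33/4)x^3 - (99/4)x^2 - (27/4)x - 15/4
Δ (Δ + S_{2} + θ) f = (99/4)x^2 - (99/4)x - 93/4
D (Δ (Δ + S_{2} + θ)) f = (99/2)x - 99/4
∇ D (Δ (Δ + S_{2} + θ)) f = 99/2
D (∇ D) (Δ (Δ + S_{2} + θ)) f = 0
∇ D (∇ D) (Δ (Δ + S_{2} + θ)) f = 0
D (∇ D)^2 (Δ (Δ + S_{2} + θ)) f = 0
θ D (∇ D)^2 (Δ (Δ + S_{2} + θ)) f = 0
(E_{-2} ∇ θ + E_{3} + θ D (∇ D)^2 Δ (Δ + S_{2} + θ)) f = (3/4)x^3 + 9x^2 - (117/2)x + 135/2


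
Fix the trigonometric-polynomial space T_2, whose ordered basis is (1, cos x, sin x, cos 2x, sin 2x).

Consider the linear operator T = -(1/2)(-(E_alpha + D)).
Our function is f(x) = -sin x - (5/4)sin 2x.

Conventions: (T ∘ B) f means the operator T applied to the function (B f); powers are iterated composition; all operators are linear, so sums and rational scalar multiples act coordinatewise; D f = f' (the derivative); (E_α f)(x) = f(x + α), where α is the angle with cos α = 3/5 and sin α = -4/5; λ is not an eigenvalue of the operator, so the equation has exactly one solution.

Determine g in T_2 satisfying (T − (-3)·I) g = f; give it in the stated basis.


write g with unknown coordinates in the stated basis and equate coefficients in (T − (-3)·I) g = f
solving from the highest basis element down gives g = (1/109)cos x - (33/109)sin x + (1/13)cos 2x - (11/26)sin 2x
check: T g = -(3/109)cos x - (10/109)sin x - (3/13)cos 2x + (1/52)sin 2x
so T g − (-3)·g = -sin x - (5/4)sin 2x = f ✓

g(x) = (1/109)cos x - (33/109)sin x + (1/13)cos 2x - (11/26)sin 2x


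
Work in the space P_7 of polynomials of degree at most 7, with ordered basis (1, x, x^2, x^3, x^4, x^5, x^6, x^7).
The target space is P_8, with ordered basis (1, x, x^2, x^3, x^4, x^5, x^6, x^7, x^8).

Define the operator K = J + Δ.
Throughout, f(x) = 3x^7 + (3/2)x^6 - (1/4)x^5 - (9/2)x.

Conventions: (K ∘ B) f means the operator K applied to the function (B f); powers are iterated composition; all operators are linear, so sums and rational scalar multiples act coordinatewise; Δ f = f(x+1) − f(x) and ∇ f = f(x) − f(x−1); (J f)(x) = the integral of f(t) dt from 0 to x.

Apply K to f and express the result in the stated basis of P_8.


J f = (3/8)x^8 + (3/14)x^7 - (1/24)x^6 - (9/4)x^2
Δ f = 21x^6 + 72x^5 + (505/4)x^4 + (265/2)x^3 + 83x^2 + (115/4)x - 1/4
(J + Δ) f = (3/8)x^8 + (3/14)x^7 + (503/24)x^6 + 72x^5 + (505/4)x^4 + (265/2)x^3 + (323/4)x^2 + (115/4)x - 1/4

the image equals g(x) = (3/8)x^8 + (3/14)x^7 + (503/24)x^6 + 72x^5 + (505/4)x^4 + (265/2)x^3 + (323/4)x^2 + (115/4)x - 1/4


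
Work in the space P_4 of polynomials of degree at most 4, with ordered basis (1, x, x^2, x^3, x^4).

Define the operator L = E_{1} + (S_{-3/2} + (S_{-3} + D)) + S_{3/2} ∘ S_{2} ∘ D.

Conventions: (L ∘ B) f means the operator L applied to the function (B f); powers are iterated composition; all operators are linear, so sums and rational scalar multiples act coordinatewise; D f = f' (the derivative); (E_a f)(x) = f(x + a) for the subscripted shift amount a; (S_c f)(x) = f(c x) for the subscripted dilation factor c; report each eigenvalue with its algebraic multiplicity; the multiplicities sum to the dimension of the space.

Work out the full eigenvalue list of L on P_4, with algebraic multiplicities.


image of 1: 3
image of x: -(7/2)x + 3
image of x^2: (49/4)x^2 + 10x + 1
image of x^3: -(235/8)x^3 + 33x^2 + 3x + 1
image of x^4: (1393/16)x^4 + 116x^3 + 6x^2 + 4x + 1
the matrix is upper triangular; its diagonal is (3, -7/2, 49/4, -235/8, 1393/16)
for a triangular matrix the eigenvalues are the diagonal entries, with algebraic multiplicity their repetition count

λ = -235/8 (multiplicity 1), λ = -7/2 (multiplicity 1), λ = 3 (multiplicity 1), λ = 49/4 (multiplicity 1), λ = 1393/16 (multiplicity 1)


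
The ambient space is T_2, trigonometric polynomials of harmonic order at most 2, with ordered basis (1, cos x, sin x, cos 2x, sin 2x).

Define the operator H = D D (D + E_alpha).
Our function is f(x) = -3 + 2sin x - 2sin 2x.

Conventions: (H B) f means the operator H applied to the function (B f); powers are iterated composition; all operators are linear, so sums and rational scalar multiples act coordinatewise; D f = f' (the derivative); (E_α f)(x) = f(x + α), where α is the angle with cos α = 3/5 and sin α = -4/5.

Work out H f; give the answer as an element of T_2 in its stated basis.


g(x) = -(2/5)cos x - (6/5)sin x + (208/25)cos 2x - (56/25)sin 2x

D f = 2cos x - 4cos 2x
E_alpha f = -3 - (8/5)cos x + (6/5)sin x + (48/25)cos 2x + (14/25)sin 2x
(D + E_alpha) f = -3 + (2/5)cos x + (6/5)sin x - (52/25)cos 2x + (14/25)sin 2x
D (D + E_alpha) f = (6/5)cos x - (2/5)sin x + (28/25)cos 2x + (104/25)sin 2x
D D (D + E_alpha) f = -(2/5)cos x - (6/5)sin x + (208/25)cos 2x - (56/25)sin 2x


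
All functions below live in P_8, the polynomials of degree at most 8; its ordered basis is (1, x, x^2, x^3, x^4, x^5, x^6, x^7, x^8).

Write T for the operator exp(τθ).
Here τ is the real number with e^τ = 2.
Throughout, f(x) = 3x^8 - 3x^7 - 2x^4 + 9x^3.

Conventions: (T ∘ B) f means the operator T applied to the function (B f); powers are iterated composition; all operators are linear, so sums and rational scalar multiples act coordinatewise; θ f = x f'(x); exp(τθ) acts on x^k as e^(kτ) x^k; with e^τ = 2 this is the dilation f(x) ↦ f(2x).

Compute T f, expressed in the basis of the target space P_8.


g(x) = 768x^8 - 384x^7 - 32x^4 + 72x^3

exp(τθ) x^k = e^(kτ) x^k; with e^τ = 2 this sends x^k to 2^k x^k
x^3 ↦ 8 x^3
x^4 ↦ 16 x^4
x^7 ↦ 128 x^7
x^8 ↦ 256 x^8
applying this coordinatewise to f: exp(τθ) f = 768x^8 - 384x^7 - 32x^4 + 72x^3


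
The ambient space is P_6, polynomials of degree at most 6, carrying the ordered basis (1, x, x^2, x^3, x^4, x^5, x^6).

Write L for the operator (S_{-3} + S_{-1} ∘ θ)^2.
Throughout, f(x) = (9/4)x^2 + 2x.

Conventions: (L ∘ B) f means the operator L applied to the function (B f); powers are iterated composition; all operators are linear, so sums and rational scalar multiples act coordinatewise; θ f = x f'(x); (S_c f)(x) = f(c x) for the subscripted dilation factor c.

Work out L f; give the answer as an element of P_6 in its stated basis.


S_{-3} f = (81/4)x^2 - 6x
θ f = (9/2)x^2 + 2x
S_{-1} θ f = (9/2)x^2 - 2x
(S_{-3} + S_{-1} ∘ θ) f = (99/4)x^2 - 8x
S_{-3} (S_{-3} + S_{-1} ∘ θ) f = (891/4)x^2 + 24x
θ (S_{-3} + S_{-1} ∘ θ) f = (99/2)x^2 - 8x
S_{-1} θ (S_{-3} + S_{-1} ∘ θ) f = (99/2)x^2 + 8x
(S_{-3} + S_{-1} ∘ θ) (S_{-3} + S_{-1} ∘ θ) f = (1089/4)x^2 + 32x

the result is g(x) = (1089/4)x^2 + 32x


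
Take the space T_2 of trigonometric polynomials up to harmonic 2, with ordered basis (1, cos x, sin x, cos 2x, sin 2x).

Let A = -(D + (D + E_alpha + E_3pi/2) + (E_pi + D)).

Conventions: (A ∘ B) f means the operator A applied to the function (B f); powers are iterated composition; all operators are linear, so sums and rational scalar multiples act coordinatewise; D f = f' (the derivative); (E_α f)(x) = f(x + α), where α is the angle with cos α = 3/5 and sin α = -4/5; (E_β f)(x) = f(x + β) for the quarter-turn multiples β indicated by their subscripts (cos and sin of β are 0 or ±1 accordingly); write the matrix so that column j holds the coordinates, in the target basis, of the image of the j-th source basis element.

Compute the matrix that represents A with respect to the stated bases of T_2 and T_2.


the matrix is [[-3, 0, 0, 0, 0]; [0, 2/5, -6/5, 0, 0]; [0, 6/5, 2/5, 0, 0]; [0, 0, 0, 7/25, -126/25]; [0, 0, 0, 126/25, 7/25]] (rows listed top to bottom)

image of 1: -3
image of cos x: (2/5)cos x + (6/5)sin x
image of sin x: -(6/5)cos x + (2/5)sin x
image of cos 2x: (7/25)cos 2x + (126/25)sin 2x
image of sin 2x: -(126/25)cos 2x + (7/25)sin 2x
each image's coordinates form column j of the matrix


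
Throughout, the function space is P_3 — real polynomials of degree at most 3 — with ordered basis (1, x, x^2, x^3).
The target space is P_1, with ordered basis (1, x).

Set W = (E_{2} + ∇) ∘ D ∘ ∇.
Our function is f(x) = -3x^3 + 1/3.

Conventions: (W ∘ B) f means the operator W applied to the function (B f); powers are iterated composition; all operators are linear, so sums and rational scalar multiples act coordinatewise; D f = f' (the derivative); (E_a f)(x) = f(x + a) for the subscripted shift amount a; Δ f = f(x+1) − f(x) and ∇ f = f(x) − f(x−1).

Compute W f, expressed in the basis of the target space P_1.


g(x) = -18x - 45

∇ f = -9x^2 + 9x - 3
D ∇ f = -18x + 9
E_{2} (D ∘ ∇) f = -18x - 27
∇ (D ∘ ∇) f = -18
(E_{2} + ∇) (D ∘ ∇) f = -18x - 45


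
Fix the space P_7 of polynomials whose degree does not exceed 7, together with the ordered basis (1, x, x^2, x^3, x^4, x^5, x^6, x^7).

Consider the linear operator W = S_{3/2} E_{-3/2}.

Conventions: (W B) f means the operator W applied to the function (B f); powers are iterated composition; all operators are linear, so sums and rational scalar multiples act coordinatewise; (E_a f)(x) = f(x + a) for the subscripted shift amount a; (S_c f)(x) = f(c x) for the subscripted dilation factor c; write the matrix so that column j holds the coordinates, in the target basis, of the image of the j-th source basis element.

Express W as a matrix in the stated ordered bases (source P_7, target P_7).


the matrix is [[1, -3/2, 9/4, -27/8, 81/16, -243/32, 729/64, -2187/128]; [0, 3/2, -9/2, 81/8, -81/4, 1215/32, -2187/32, 15309/128]; [0, 0, 9/4, -81/8, 243/8, -1215/16, 10935/64, -45927/128]; [0, 0, 0, 27/8, -81/4, 1215/16, -3645/16, 76545/128]; [0, 0, 0, 0, 81/16, -1215/32, 10935/64, -76545/128]; [0, 0, 0, 0, 0, 243/32, -2187/32, 45927/128]; [0, 0, 0, 0, 0, 0, 729/64, -15309/128]; [0, 0, 0, 0, 0, 0, 0, 2187/128]] (rows listed top to bottom)

image of 1: 1
image of x: (3/2)x - 3/2
image of x^2: (9/4)x^2 - (9/2)x + 9/4
image of x^3: (27/8)x^3 - (81/8)x^2 + (81/8)x - 27/8
image of x^4: (81/16)x^4 - (81/4)x^3 + (243/8)x^2 - (81/4)x + 81/16
image of x^5: (243/32)x^5 - (1215/32)x^4 + (1215/16)x^3 - (1215/16)x^2 + (1215/32)x - 243/32
image of x^6: (729/64)x^6 - (2187/32)x^5 + (10935/64)x^4 - (3645/16)x^3 + (10935/64)x^2 - (2187/32)x + 729/64
image of x^7: (2187/128)x^7 - (15309/128)x^6 + (45927/128)x^5 - (76545/128)x^4 + (76545/128)x^3 - (45927/128)x^2 + (15309/128)x - 2187/128
each image's coordinates form column j of the matrix


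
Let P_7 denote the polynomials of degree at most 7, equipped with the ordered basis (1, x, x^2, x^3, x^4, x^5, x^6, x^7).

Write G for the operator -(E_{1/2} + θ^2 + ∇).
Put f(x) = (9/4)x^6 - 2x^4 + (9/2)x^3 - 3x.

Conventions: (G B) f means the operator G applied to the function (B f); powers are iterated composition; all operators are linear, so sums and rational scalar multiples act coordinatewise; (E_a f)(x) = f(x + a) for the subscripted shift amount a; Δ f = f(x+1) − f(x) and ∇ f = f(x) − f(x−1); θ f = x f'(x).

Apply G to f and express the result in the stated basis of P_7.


E_{1/2} f = (9/4)x^6 + (27/4)x^5 + (103/16)x^4 + (49/8)x^3 + (375/64)x^2 - (13/64)x - 263/256
θ f = (27/2)x^6 - 8x^4 + (27/2)x^3 - 3x
θ θ f = 81x^6 - 32x^4 + (81/2)x^3 - 3x
∇ f = (27/2)x^5 - (135/4)x^4 + 37x^3 - (33/4)x^2 - 8x + 5/4
(E_{1/2} + θ^2 + ∇) f = (333/4)x^6 + (81/4)x^5 - (949/16)x^4 + (669/8)x^3 - (153/64)x^2 - (717/64)x + 57/256
(-(E_{1/2} + θ^2 + ∇)) f = -(333/4)x^6 - (81/4)x^5 + (949/16)x^4 - (669/8)x^3 + (153/64)x^2 + (717/64)x - 57/256

g(x) = -(333/4)x^6 - (81/4)x^5 + (949/16)x^4 - (669/8)x^3 + (153/64)x^2 + (717/64)x - 57/256


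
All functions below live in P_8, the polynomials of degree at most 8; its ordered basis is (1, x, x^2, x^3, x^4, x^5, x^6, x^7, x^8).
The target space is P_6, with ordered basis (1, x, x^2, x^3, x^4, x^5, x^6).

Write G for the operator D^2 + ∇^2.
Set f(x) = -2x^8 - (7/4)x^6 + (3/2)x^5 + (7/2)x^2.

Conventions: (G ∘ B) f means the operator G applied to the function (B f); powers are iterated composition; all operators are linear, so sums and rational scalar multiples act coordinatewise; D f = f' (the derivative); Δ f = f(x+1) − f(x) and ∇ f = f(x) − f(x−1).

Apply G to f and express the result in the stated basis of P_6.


D f = -16x^7 - (21/2)x^5 + (15/2)x^4 + 7x
D D f = -112x^6 - (105/2)x^4 + 30x^3 + 7
∇ f = -16x^7 + 56x^6 - (245/2)x^5 + (695/4)x^4 - 162x^3 + (389/4)x^2 - 27x + 7/4
∇ ∇ f = -112x^6 + 672x^5 - (4025/2)x^4 + 3600x^3 - (7859/2)x^2 + 2436x - 1309/2
(D^2 + ∇^2) f = -224x^6 + 672x^5 - 2065x^4 + 3630x^3 - (7859/2)x^2 + 2436x - 1295/2

the result is g(x) = -224x^6 + 672x^5 - 2065x^4 + 3630x^3 - (7859/2)x^2 + 2436x - 1295/2


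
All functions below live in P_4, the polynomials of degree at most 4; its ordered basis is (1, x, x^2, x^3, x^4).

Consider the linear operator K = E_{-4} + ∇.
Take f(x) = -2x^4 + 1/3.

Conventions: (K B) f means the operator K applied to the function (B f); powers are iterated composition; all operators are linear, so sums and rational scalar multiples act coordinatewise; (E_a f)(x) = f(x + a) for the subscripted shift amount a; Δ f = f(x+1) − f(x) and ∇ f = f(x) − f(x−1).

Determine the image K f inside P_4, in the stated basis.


E_{-4} f = -2x^4 + 32x^3 - 192x^2 + 512x - 1535/3
∇ f = -8x^3 + 12x^2 - 8x + 2
(E_{-4} + ∇) f = -2x^4 + 24x^3 - 180x^2 + 504x - 1529/3

g(x) = -2x^4 + 24x^3 - 180x^2 + 504x - 1529/3


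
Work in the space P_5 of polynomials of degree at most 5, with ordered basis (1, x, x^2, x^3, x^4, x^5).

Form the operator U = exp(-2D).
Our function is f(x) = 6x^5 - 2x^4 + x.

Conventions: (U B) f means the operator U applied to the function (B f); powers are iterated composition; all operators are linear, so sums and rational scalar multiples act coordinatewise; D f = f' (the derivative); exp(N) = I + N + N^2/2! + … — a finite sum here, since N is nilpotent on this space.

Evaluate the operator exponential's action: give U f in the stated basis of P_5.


order-1 term: -60x^4 + 16x^3 - 2
order-2 term: 240x^3 - 48x^2
order-3 term: -480x^2 + 64x
order-4 term: 480x - 32
order-5 term: -192
the series for exp(-2D) f terminates at order 5
exp(-2D) f = 6x^5 - 62x^4 + 256x^3 - 528x^2 + 545x - 226

g(x) = 6x^5 - 62x^4 + 256x^3 - 528x^2 + 545x - 226


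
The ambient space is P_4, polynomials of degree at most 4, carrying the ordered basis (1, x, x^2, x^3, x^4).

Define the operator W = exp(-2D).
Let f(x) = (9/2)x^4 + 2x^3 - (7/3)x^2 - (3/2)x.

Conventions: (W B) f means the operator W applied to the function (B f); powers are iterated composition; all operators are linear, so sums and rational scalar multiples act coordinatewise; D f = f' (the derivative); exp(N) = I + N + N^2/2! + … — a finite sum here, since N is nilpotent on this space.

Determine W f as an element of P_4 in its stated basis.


g(x) = (9/2)x^4 - 34x^3 + (281/3)x^2 - (673/6)x + 149/3

order-1 term: -36x^3 - 12x^2 + (28/3)x + 3
order-2 term: 108x^2 + 24x - 28/3
order-3 term: -144x - 16
order-4 term: 72
the series for exp(-2D) f terminates at order 4
exp(-2D) f = (9/2)x^4 - 34x^3 + (281/3)x^2 - (673/6)x + 149/3


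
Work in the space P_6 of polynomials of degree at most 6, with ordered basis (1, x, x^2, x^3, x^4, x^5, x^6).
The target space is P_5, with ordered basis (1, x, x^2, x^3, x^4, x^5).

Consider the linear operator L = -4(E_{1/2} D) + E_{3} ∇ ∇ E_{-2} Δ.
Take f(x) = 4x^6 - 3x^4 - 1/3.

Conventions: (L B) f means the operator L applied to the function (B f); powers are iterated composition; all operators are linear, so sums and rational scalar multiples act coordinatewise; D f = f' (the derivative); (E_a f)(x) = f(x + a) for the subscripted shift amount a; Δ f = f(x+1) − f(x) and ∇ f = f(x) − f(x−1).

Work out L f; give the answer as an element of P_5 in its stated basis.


g(x) = -96x^5 - 240x^4 + 288x^3 + 672x^2 + 654x + 207

D f = 24x^5 - 12x^3
E_{1/2} D f = 24x^5 + 60x^4 + 48x^3 + 12x^2 - (3/2)x - 3/4
(-4(E_{1/2} D)) f = -96x^5 - 240x^4 - 192x^3 - 48x^2 + 6x + 3
Δ f = 24x^5 + 60x^4 + 68x^3 + 42x^2 + 12x + 1
E_{-2} Δ f = 24x^5 - 180x^4 + 548x^3 - 846x^2 + 660x - 207
∇ E_{-2} Δ f = 120x^4 - 960x^3 + 2964x^2 - 4176x + 2258
∇ ∇ E_{-2} Δ f = 480x^3 - 3600x^2 + 9288x - 8220
E_{3} ∇ ∇ E_{-2} Δ f = 480x^3 + 720x^2 + 648x + 204
(-4(E_{1/2} D) + E_{3} ∇ ∇ E_{-2} Δ) f = -96x^5 - 240x^4 + 288x^3 + 672x^2 + 654x + 207


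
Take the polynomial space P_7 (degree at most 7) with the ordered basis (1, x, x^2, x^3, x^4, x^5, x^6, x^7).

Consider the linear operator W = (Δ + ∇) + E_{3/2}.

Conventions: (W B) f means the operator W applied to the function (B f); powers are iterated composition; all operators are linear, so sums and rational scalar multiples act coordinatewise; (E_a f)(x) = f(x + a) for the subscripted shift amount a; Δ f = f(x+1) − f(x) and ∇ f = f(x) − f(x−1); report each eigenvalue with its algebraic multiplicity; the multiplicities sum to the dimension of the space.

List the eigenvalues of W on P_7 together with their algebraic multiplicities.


λ = 1 (multiplicity 8)

image of 1: 1
image of x: x + 7/2
image of x^2: x^2 + 7x + 9/4
image of x^3: x^3 + (21/2)x^2 + (27/4)x + 43/8
image of x^4: x^4 + 14x^3 + (27/2)x^2 + (43/2)x + 81/16
image of x^5: x^5 + (35/2)x^4 + (45/2)x^3 + (215/4)x^2 + (405/16)x + 307/32
image of x^6: x^6 + 21x^5 + (135/4)x^4 + (215/2)x^3 + (1215/16)x^2 + (921/16)x + 729/64
image of x^7: x^7 + (49/2)x^6 + (189/4)x^5 + (1505/8)x^4 + (2835/16)x^3 + (6447/32)x^2 + (5103/64)x + 2443/128
the matrix is upper triangular; its diagonal is (1, 1, 1, 1, 1, 1, 1, 1)
for a triangular matrix the eigenvalues are the diagonal entries, with algebraic multiplicity their repetition count


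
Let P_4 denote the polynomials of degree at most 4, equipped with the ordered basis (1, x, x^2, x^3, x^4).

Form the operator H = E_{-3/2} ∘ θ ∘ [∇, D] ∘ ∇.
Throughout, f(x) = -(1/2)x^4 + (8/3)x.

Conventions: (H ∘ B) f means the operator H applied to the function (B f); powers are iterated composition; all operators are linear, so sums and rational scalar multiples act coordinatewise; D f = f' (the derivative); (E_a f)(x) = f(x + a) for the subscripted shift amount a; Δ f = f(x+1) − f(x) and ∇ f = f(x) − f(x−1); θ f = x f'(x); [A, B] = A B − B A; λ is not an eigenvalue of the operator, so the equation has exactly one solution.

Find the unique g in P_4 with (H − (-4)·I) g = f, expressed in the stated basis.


write g with unknown coordinates in the stated basis and equate coefficients in (H − (-4)·I) g = f
solving from the highest basis element down gives g = -(1/8)x^4 + (2/3)x
check: H g = 0
so H g − (-4)·g = -(1/2)x^4 + (8/3)x = f ✓

the image equals g(x) = -(1/8)x^4 + (2/3)x


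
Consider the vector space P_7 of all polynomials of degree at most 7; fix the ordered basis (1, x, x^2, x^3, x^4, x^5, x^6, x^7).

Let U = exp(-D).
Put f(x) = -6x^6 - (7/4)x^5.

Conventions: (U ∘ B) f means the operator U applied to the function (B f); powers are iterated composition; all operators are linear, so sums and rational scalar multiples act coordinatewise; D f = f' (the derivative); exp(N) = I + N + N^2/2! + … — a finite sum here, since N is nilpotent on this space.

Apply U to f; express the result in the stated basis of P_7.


order-1 term: 36x^5 + (35/4)x^4
order-2 term: -90x^4 - (35/2)x^3
order-3 term: 120x^3 + (35/2)x^2
order-4 term: -90x^2 - (35/4)x
order-5 term: 36x + 7/4
order-6 term: -6
the series for exp(-D) f terminates at order 6
exp(-D) f = -6x^6 + (137/4)x^5 - (325/4)x^4 + (205/2)x^3 - (145/2)x^2 + (109/4)x - 17/4

the result is g(x) = -6x^6 + (137/4)x^5 - (325/4)x^4 + (205/2)x^3 - (145/2)x^2 + (109/4)x - 17/4


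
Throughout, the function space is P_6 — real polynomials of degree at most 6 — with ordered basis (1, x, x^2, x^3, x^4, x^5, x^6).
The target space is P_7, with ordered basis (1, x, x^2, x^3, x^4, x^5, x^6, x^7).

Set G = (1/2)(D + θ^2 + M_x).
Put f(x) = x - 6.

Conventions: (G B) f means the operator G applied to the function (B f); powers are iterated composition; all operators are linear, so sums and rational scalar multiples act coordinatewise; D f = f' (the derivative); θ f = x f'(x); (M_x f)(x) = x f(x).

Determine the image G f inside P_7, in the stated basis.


D f = 1
θ f = x
θ θ f = x
M_x f = x^2 - 6x
(D + θ^2 + M_x) f = x^2 - 5x + 1
((1/2)(D + θ^2 + M_x)) f = (1/2)x^2 - (5/2)x + 1/2

g(x) = (1/2)x^2 - (5/2)x + 1/2


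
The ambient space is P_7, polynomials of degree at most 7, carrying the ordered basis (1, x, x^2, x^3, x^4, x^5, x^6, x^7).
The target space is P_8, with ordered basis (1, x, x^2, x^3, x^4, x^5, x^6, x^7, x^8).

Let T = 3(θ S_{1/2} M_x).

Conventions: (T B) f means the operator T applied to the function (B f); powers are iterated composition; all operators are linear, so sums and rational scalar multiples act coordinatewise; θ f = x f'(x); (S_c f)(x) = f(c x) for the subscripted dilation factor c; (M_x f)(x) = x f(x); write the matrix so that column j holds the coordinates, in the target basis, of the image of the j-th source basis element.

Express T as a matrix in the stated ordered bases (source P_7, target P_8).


the matrix is [[0, 0, 0, 0, 0, 0, 0, 0]; [3/2, 0, 0, 0, 0, 0, 0, 0]; [0, 3/2, 0, 0, 0, 0, 0, 0]; [0, 0, 9/8, 0, 0, 0, 0, 0]; [0, 0, 0, 3/4, 0, 0, 0, 0]; [0, 0, 0, 0, 15/32, 0, 0, 0]; [0, 0, 0, 0, 0, 9/32, 0, 0]; [0, 0, 0, 0, 0, 0, 21/128, 0]; [0, 0, 0, 0, 0, 0, 0, 3/32]] (rows listed top to bottom)

image of 1: (3/2)x
image of x: (3/2)x^2
image of x^2: (9/8)x^3
image of x^3: (3/4)x^4
image of x^4: (15/32)x^5
image of x^5: (9/32)x^6
image of x^6: (21/128)x^7
image of x^7: (3/32)x^8
each image's coordinates form column j of the matrix


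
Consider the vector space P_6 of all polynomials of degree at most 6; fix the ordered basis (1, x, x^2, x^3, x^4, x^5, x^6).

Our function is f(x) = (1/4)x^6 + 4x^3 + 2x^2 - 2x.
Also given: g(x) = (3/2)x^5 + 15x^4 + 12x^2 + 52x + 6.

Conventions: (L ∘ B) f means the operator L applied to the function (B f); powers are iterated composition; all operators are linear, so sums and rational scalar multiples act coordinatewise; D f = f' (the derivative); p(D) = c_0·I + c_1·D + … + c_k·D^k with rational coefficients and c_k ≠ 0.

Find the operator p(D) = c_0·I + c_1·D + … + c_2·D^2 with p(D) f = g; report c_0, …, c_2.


p(D) = D + 2·D^2, i.e. c_0 = 0, c_1 = 1, c_2 = 2

D^0 f = (1/4)x^6 + 4x^3 + 2x^2 - 2x
D^1 f = (3/2)x^5 + 12x^2 + 4x - 2
D^2 f = (15/2)x^4 + 24x + 4
matching coefficients of g against c_0 f + c_1 Df + … from the top degree down determines the c_i
solution: c_0 = 0, c_1 = 1, c_2 = 2


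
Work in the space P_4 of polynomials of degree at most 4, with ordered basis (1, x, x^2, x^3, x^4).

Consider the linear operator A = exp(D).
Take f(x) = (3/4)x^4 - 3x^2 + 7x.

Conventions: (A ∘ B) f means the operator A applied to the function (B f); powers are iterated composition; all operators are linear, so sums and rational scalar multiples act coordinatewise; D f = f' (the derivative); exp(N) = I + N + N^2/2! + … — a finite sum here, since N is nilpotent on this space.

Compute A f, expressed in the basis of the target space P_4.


order-1 term: 3x^3 - 6x + 7
order-2 term: (9/2)x^2 - 3
order-3 term: 3x
order-4 term: 3/4
the series for exp(D) f terminates at order 4
exp(D) f = (3/4)x^4 + 3x^3 + (3/2)x^2 + 4x + 19/4

the image equals g(x) = (3/4)x^4 + 3x^3 + (3/2)x^2 + 4x + 19/4


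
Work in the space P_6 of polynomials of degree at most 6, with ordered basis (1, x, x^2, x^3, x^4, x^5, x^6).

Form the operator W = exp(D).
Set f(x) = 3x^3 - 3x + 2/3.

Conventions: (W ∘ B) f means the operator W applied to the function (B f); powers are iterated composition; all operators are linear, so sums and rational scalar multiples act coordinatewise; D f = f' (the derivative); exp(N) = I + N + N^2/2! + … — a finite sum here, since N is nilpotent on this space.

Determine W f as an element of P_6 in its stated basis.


order-1 term: 9x^2 - 3
order-2 term: 9x
order-3 term: 3
the series for exp(D) f terminates at order 3
exp(D) f = 3x^3 + 9x^2 + 6x + 2/3

the result is g(x) = 3x^3 + 9x^2 + 6x + 2/3


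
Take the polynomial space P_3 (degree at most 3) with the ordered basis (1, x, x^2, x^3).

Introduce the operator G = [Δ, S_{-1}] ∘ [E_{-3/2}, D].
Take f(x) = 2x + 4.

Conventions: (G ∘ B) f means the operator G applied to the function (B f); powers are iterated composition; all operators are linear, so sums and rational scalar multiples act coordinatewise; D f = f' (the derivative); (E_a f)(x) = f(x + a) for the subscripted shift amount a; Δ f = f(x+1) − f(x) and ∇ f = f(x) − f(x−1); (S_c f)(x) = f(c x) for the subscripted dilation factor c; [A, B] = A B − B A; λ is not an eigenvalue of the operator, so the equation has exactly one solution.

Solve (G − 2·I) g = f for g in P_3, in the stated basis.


write g with unknown coordinates in the stated basis and equate coefficients in (G − 2·I) g = f
solving from the highest basis element down gives g = -x - 2
check: G g = 0
so G g − 2·g = 2x + 4 = f ✓

the result is g(x) = -x - 2
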